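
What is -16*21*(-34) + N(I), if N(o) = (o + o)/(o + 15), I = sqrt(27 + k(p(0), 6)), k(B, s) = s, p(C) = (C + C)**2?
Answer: 365557/32 + 5*sqrt(33)/32 ≈ 11425.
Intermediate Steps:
p(C) = 4*C**2 (p(C) = (2*C)**2 = 4*C**2)
I = sqrt(33) (I = sqrt(27 + 6) = sqrt(33) ≈ 5.7446)
N(o) = 2*o/(15 + o) (N(o) = (2*o)/(15 + o) = 2*o/(15 + o))
-16*21*(-34) + N(I) = -16*21*(-34) + 2*sqrt(33)/(15 + sqrt(33)) = -336*(-34) + 2*sqrt(33)/(15 + sqrt(33)) = 11424 + 2*sqrt(33)/(15 + sqrt(33))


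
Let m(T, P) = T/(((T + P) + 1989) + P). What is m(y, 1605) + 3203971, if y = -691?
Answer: 14443500577/4508 ≈ 3.2040e+6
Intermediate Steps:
m(T, P) = T/(1989 + T + 2*P) (m(T, P) = T/(((P + T) + 1989) + P) = T/((1989 + P + T) + P) = T/(1989 + T + 2*P))
m(y, 1605) + 3203971 = -691/(1989 - 691 + 2*1605) + 3203971 = -691/(1989 - 691 + 3210) + 3203971 = -691/4508 + 3203971 = 14443500577/4508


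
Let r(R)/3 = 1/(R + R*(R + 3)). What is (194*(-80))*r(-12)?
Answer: -485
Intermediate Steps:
r(R) = 3/(R + R*(3 + R)) (r(R) = 3/(R + R*(R + 3)) = 3/(R + R*(3 + R)))
(194*(-80))*r(-12) = (194*(-80))*(3/(-12*(4 - 12))) = -46560*(-1)/(12*(-8)) = -46560*(-1)*(-1)/(12*8) = -15520*1/32 = -485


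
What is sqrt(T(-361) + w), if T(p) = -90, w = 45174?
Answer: 34*sqrt(39) ≈ 212.33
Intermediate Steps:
sqrt(T(-361) + w) = sqrt(-90 + 45174) = sqrt(45084) = 34*sqrt(39)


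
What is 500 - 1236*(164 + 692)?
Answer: -1057516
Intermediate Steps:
500 - 1236*(164 + 692) = 500 - 1236*856 = 500 - 1058016 = -1057516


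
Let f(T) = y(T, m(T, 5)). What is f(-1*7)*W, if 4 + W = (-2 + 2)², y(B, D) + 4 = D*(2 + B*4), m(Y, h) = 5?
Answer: 536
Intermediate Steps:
y(B, D) = -4 + D*(2 + 4*B) (y(B, D) = -4 + D*(2 + B*4) = -4 + D*(2 + 4*B))
f(T) = 6 + 20*T (f(T) = -4 + 2*5 + 4*T*5 = -4 + 10 + 20*T = 6 + 20*T)
W = -4 (W = -4 + (-2 + 2)² = -4 + 0² = -4 + 0 = -4)
f(-1*7)*W = (6 + 20*(-1*7))*(-4) = (6 + 20*(-7))*(-4) = (6 - 140)*(-4) = -134*(-4) = 536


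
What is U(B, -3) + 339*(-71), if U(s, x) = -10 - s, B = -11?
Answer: -24068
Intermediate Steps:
U(B, -3) + 339*(-71) = (-10 - 1*(-11)) + 339*(-71) = (-10 + 11) - 24069 = 1 - 24069 = -24068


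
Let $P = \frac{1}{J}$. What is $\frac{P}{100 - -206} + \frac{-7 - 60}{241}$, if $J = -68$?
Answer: $- \frac{1394377}{5014728} \approx -0.27806$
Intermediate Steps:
$P = - \frac{1}{68}$ ($P = \frac{1}{-68} = - \frac{1}{68} \approx -0.014706$)
$\frac{P}{100 - -206} + \frac{-7 - 60}{241} = - \frac{1}{68 \left(100 - -206\right)} + \frac{-7 - 60}{241} = - \frac{1}{68 \left(100 + 206\right)} + \left(-7 - 60\right) \frac{1}{241} = - \frac{1}{68 \cdot 306} - \frac{67}{241} = \left(- \frac{1}{68}\right) \frac{1}{306} - \frac{67}{241} = - \frac{1}{20808} - \frac{67}{241} = - \frac{1394377}{5014728}$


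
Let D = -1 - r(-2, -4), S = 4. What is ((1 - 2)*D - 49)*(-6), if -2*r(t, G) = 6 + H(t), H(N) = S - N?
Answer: 324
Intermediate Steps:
H(N) = 4 - N
r(t, G) = -5 + t/2 (r(t, G) = -(6 + (4 - t))/2 = -(10 - t)/2 = -5 + t/2)
D = 5 (D = -1 - (-5 + (½)*(-2)) = -1 - (-5 - 1) = -1 - 1*(-6) = -1 + 6 = 5)
((1 - 2)*D - 49)*(-6) = ((1 - 2)*5 - 49)*(-6) = (-1*5 - 49)*(-6) = (-5 - 49)*(-6) = -54*(-6) = 324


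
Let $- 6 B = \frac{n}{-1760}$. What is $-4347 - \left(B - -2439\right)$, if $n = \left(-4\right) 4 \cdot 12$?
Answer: $- \frac{373229}{55} \approx -6786.0$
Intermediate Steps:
$n = -192$ ($n = \left(-16\right) 12 = -192$)
$B = - \frac{1}{55}$ ($B = - \frac{\left(-192\right) \frac{1}{-1760}}{6} = - \frac{\left(-192\right) \left(- \frac{1}{1760}\right)}{6} = \left(- \frac{1}{6}\right) \frac{6}{55} = - \frac{1}{55} \approx -0.018182$)
$-4347 - \left(B - -2439\right) = -4347 - \left(- \frac{1}{55} - -2439\right) = -4347 - \left(- \frac{1}{55} + 2439\right) = -4347 - \frac{134144}{55} = - \frac{373229}{55}$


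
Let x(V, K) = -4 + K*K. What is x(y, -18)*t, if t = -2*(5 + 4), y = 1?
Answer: -5760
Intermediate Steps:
x(V, K) = -4 + K²
t = -18 (t = -2*9 = -18)
x(y, -18)*t = (-4 + (-18)²)*(-18) = (-4 + 324)*(-18) = 320*(-18) = -5760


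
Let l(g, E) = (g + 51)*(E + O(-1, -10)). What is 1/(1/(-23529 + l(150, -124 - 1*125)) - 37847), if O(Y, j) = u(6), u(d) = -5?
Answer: -74583/2822742802 ≈ -2.6422e-5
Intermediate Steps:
O(Y, j) = -5
l(g, E) = (-5 + E)*(51 + g) (l(g, E) = (g + 51)*(E - 5) = (51 + g)*(-5 + E) = (-5 + E)*(51 + g))
1/(1/(-23529 + l(150, -124 - 1*125)) - 37847) = 1/(1/(-23529 + (-255 - 5*150 + 51*(-124 - 1*125) + (-124 - 1*125)*150)) - 37847) = 1/(1/(-23529 + (-255 - 750 + 51*(-124 - 125) + (-124 - 125)*150)) - 37847) = 1/(1/(-23529 + (-255 - 750 + 51*(-249) - 249*150)) - 37847) = 1/(1/(-23529 + (-255 - 750 - 12699 - 37350)) - 37847) = 1/(1/(-23529 - 51054) - 37847) = 1/(1/(-74583) - 37847) = 1/(-1/74583 - 37847) = 1/(-2822742802/74583) = -74583/2822742802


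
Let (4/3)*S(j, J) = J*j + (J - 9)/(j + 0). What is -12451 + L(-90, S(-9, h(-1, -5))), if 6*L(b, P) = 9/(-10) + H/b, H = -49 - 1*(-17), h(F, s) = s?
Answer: -6723589/540 ≈ -12451.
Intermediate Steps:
H = -32 (H = -49 + 17 = -32)
S(j, J) = 3*J*j/4 + 3*(-9 + J)/(4*j) (S(j, J) = 3*(J*j + (J - 9)/(j + 0))/4 = 3*(J*j + (-9 + J)/j)/4 = 3*J*j/4 + 3*(-9 + J)/(4*j))
L(b, P) = -3/20 - 16/(3*b) (L(b, P) = (9/(-10) - 32/b)/6 = (9*(-1/10) - 32/b)/6 = (-9/10 - 32/b)/6 = -3/20 - 16/(3*b))
-12451 + L(-90, S(-9, h(-1, -5))) = -12451 + (1/60)*(-320 - 9*(-90))/(-90) = -12451 + (1/60)*(-1/90)*(-320 + 810) = -12451 + (1/60)*(-1/90)*490 = -12451 - 49/540 = -6723589/540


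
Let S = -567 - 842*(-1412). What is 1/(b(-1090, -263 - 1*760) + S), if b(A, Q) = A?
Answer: 1/1187247 ≈ 8.4228e-7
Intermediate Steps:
S = 1188337 (S = -567 + 1188904 = 1188337)
1/(b(-1090, -263 - 1*760) + S) = 1/(-1090 + 1188337) = 1/1187247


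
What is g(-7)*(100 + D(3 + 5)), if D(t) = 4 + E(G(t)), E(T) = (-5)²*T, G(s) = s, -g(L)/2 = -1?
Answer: 608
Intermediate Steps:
g(L) = 2 (g(L) = -2*(-1) = 2)
E(T) = 25*T
D(t) = 4 + 25*t
g(-7)*(100 + D(3 + 5)) = 2*(100 + (4 + 25*(3 + 5))) = 2*(100 + (4 + 25*8)) = 2*(100 + (4 + 200)) = 2*(100 + 204) = 2*304 = 608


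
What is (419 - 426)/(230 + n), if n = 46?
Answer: -7/276 ≈ -0.025362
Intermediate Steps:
(419 - 426)/(230 + n) = (419 - 426)/(230 + 46) = -7/276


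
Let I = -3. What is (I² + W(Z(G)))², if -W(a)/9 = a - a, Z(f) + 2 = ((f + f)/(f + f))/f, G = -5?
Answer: 81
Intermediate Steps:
Z(f) = -2 + 1/f (Z(f) = -2 + ((f + f)/(f + f))/f = -2 + ((2*f)/((2*f)))/f = -2 + ((2*f)*(1/(2*f)))/f = -2 + 1/f)
W(a) = 0 (W(a) = -9*(a - a) = -9*0 = 0)
(I² + W(Z(G)))² = ((-3)² + 0)² = (9 + 0)² = 9² = 81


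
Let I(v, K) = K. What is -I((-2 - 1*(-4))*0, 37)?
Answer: -37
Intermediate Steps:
-I((-2 - 1*(-4))*0, 37) = -1*37 = -37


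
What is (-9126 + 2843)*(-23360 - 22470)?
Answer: 287949890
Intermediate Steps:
(-9126 + 2843)*(-23360 - 22470) = -6283*(-45830) = 287949890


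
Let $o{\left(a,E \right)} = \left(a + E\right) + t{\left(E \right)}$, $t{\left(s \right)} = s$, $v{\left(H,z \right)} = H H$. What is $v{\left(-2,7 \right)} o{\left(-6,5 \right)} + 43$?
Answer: $59$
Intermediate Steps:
$v{\left(H,z \right)} = H^{2}$
$o{\left(a,E \right)} = a + 2 E$ ($o{\left(a,E \right)} = \left(a + E\right) + E = \left(E + a\right) + E = a + 2 E$)
$v{\left(-2,7 \right)} o{\left(-6,5 \right)} + 43 = \left(-2\right)^{2} \left(-6 + 2 \cdot 5\right) + 43 = 4 \left(-6 + 10\right) + 43 = 4 \cdot 4 + 43 = 16 + 43 = 59$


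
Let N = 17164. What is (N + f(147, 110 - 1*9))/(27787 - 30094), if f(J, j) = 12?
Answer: -17176/2307 ≈ -7.4452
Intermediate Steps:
(N + f(147, 110 - 1*9))/(27787 - 30094) = (17164 + 12)/(27787 - 30094) = 17176/(-2307) = 17176*(-1/2307) = -17176/2307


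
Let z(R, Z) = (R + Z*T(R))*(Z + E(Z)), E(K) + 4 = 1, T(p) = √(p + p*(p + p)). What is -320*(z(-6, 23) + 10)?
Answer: 35200 - 147200*√66 ≈ -1.1607e+6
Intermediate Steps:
T(p) = √(p + 2*p²) (T(p) = √(p + p*(2*p)) = √(p + 2*p²))
E(K) = -3 (E(K) = -4 + 1 = -3)
z(R, Z) = (-3 + Z)*(R + Z*√(R*(1 + 2*R))) (z(R, Z) = (R + Z*√(R*(1 + 2*R)))*(Z - 3) = (R + Z*√(R*(1 + 2*R)))*(-3 + Z) = (-3 + Z)*(R + Z*√(R*(1 + 2*R))))
-320*(z(-6, 23) + 10) = -320*((-3*(-6) - 6*23 + 23²*√(-6*(1 + 2*(-6))) - 3*23*√(-6*(1 + 2*(-6)))) + 10) = -320*((18 - 138 + 529*√(-6*(1 - 12)) - 3*23*√(-6*(1 - 12))) + 10) = -320*((18 - 138 + 529*√(-6*(-11)) - 3*23*√(-6*(-11))) + 10) = -320*((18 - 138 + 529*√66 - 3*23*√66) + 10) = -320*((18 - 138 + 529*√66 - 69*√66) + 10) = -320*((-120 + 460*√66) + 10) = -320*(-110 + 460*√66) = 35200 - 147200*√66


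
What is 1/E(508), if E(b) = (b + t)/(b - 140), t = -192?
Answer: 92/79 ≈ 1.1646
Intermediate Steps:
E(b) = (-192 + b)/(-140 + b) (E(b) = (b - 192)/(b - 140) = (-192 + b)/(-140 + b))
1/E(508) = 1/((-192 + 508)/(-140 + 508)) = 1/(316/368) = 1/((1/368)*316) = 1/(79/92) = 92/79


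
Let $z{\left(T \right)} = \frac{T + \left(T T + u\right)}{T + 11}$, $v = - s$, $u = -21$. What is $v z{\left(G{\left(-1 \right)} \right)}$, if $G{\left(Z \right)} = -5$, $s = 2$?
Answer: $\frac{1}{3} \approx 0.33333$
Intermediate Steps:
$v = -2$ ($v = \left(-1\right) 2 = -2$)
$z{\left(T \right)} = \frac{-21 + T + T^{2}}{11 + T}$ ($z{\left(T \right)} = \frac{T + \left(T T - 21\right)}{T + 11} = \frac{T + \left(T^{2} - 21\right)}{11 + T} = \frac{T + \left(-21 + T^{2}\right)}{11 + T} = \frac{-21 + T + T^{2}}{11 + T}$)
$v z{\left(G{\left(-1 \right)} \right)} = - 2 \frac{-21 - 5 + \left(-5\right)^{2}}{11 - 5} = - 2 \frac{-21 - 5 + 25}{6} = - 2 \cdot \frac{1}{6} \left(-1\right) = \left(-2\right) \left(- \frac{1}{6}\right) = \frac{1}{3}$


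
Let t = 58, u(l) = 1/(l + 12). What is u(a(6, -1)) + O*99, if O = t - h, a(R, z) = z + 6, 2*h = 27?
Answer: 149789/34 ≈ 4405.6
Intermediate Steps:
h = 27/2 (h = (½)*27 = 27/2 ≈ 13.500)
a(R, z) = 6 + z
u(l) = 1/(12 + l)
O = 89/2 (O = 58 - 1*27/2 = 58 - 27/2 = 89/2 ≈ 44.500)
u(a(6, -1)) + O*99 = 1/(12 + (6 - 1)) + (89/2)*99 = 1/(12 + 5) + 8811/2 = 1/17 + 8811/2 = 149789/34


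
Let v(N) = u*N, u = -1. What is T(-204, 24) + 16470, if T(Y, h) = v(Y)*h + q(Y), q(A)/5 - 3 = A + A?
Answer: 19341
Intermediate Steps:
q(A) = 15 + 10*A (q(A) = 15 + 5*(A + A) = 15 + 5*(2*A) = 15 + 10*A)
v(N) = -N
T(Y, h) = 15 + 10*Y - Y*h (T(Y, h) = (-Y)*h + (15 + 10*Y) = -Y*h + (15 + 10*Y) = 15 + 10*Y - Y*h)
T(-204, 24) + 16470 = (15 + 10*(-204) - 1*(-204)*24) + 16470 = (15 - 2040 + 4896) + 16470 = 2871 + 16470 = 19341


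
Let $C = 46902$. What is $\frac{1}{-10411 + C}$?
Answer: $\frac{1}{36491} \approx 2.7404 \cdot 10^{-5}$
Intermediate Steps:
$\frac{1}{-10411 + C} = \frac{1}{-10411 + 46902} = \frac{1}{36491}$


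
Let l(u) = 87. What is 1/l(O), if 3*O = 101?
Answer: 1/87 ≈ 0.011494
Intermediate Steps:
O = 101/3 (O = (⅓)*101 = 101/3 ≈ 33.667)
1/l(O) = 1/87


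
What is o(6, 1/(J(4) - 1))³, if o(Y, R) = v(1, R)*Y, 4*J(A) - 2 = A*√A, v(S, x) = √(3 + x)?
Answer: 264*√33 ≈ 1516.6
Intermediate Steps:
J(A) = ½ + A^(3/2)/4 (J(A) = ½ + (A*√A)/4 = ½ + A^(3/2)/4)
o(Y, R) = Y*√(3 + R) (o(Y, R) = √(3 + R)*Y = Y*√(3 + R))
o(6, 1/(J(4) - 1))³ = (6*√(3 + 1/((½ + 4^(3/2)/4) - 1)))³ = (6*√(3 + 1/((½ + (¼)*8) - 1)))³ = (6*√(3 + 1/((½ + 2) - 1)))³ = (6*√(3 + 1/(5/2 - 1)))³ = (6*√(3 + 1/(3/2)))³ = (6*√(3 + ⅔))³ = (6*√(11/3))³ = (6*(√33/3))³ = (2*√33)³ = 264*√33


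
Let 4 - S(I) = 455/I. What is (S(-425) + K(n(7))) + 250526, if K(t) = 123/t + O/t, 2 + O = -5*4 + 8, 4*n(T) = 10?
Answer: 21298847/85 ≈ 2.5057e+5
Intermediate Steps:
S(I) = 4 - 455/I
n(T) = 5/2 (n(T) = (¼)*10 = 5/2)
O = -14 (O = -2 + (-5*4 + 8) = -2 + (-20 + 8) = -2 - 12 = -14)
K(t) = 109/t (K(t) = 123/t - 14/t = 109/t)
(S(-425) + K(n(7))) + 250526 = ((4 - 455/(-425)) + 109/(5/2)) + 250526 = ((4 - 455*(-1/425)) + 109*(⅖)) + 250526 = ((4 + 91/85) + 218/5) + 250526 = (431/85 + 218/5) + 250526 = 4137/85 + 250526 = 21298847/85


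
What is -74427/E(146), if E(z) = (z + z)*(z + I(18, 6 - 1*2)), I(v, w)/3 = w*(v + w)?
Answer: -74427/119720 ≈ -0.62168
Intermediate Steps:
I(v, w) = 3*w*(v + w) (I(v, w) = 3*(w*(v + w)) = 3*w*(v + w))
E(z) = 2*z*(264 + z) (E(z) = (z + z)*(z + 3*(6 - 1*2)*(18 + (6 - 1*2))) = (2*z)*(z + 3*(6 - 2)*(18 + (6 - 2))) = (2*z)*(z + 3*4*(18 + 4)) = (2*z)*(z + 3*4*22) = (2*z)*(z + 264) = (2*z)*(264 + z) = 2*z*(264 + z))
-74427/E(146) = -74427*1/(292*(264 + 146)) = -74427/(2*146*410) = -74427/119720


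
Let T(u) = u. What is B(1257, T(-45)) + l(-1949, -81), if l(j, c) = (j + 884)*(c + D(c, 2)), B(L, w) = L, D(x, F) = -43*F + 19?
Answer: 158877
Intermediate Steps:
D(x, F) = 19 - 43*F
l(j, c) = (-67 + c)*(884 + j) (l(j, c) = (j + 884)*(c + (19 - 43*2)) = (884 + j)*(c + (19 - 86)) = (884 + j)*(c - 67) = (884 + j)*(-67 + c) = (-67 + c)*(884 + j))
B(1257, T(-45)) + l(-1949, -81) = 1257 + (-59228 - 67*(-1949) + 884*(-81) - 81*(-1949)) = 1257 + (-59228 + 130583 - 71604 + 157869) = 1257 + 157620 = 158877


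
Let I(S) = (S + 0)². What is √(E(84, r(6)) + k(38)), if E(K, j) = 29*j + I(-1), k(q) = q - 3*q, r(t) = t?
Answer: 3*√11 ≈ 9.9499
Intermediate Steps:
k(q) = -2*q (k(q) = q - 3*q = -2*q)
I(S) = S²
E(K, j) = 1 + 29*j (E(K, j) = 29*j + (-1)² = 29*j + 1 = 1 + 29*j)
√(E(84, r(6)) + k(38)) = √((1 + 29*6) - 2*38) = √((1 + 174) - 76) = √(175 - 76) = √99 = 3*√11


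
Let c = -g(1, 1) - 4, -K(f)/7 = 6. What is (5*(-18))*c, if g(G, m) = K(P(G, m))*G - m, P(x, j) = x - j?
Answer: -3510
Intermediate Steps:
K(f) = -42 (K(f) = -7*6 = -42)
g(G, m) = -m - 42*G (g(G, m) = -42*G - m = -m - 42*G)
c = 39 (c = -(-1*1 - 42*1) - 4 = -(-1 - 42) - 4 = -1*(-43) - 4 = 43 - 4 = 39)
(5*(-18))*c = (5*(-18))*39 = -90*39 = -3510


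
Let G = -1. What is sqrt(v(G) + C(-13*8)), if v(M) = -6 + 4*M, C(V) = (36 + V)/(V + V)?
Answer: I*sqrt(6539)/26 ≈ 3.1102*I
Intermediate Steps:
C(V) = (36 + V)/(2*V) (C(V) = (36 + V)/((2*V)) = (36 + V)*(1/(2*V)) = (36 + V)/(2*V))
sqrt(v(G) + C(-13*8)) = sqrt((-6 + 4*(-1)) + (36 - 13*8)/(2*((-13*8)))) = sqrt((-6 - 4) + (1/2)*(36 - 104)/(-104)) = sqrt(-10 + (1/2)*(-1/104)*(-68)) = sqrt(-10 + 17/52) = sqrt(-503/52) = I*sqrt(6539)/26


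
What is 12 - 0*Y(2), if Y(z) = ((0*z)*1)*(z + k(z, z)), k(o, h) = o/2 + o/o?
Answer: 12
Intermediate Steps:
k(o, h) = 1 + o/2 (k(o, h) = o*(½) + 1 = o/2 + 1 = 1 + o/2)
Y(z) = 0 (Y(z) = ((0*z)*1)*(z + (1 + z/2)) = (0*1)*(1 + 3*z/2) = 0*(1 + 3*z/2) = 0)
12 - 0*Y(2) = 12 - 0*0 = 12 - 3*0 = 12 + 0 = 12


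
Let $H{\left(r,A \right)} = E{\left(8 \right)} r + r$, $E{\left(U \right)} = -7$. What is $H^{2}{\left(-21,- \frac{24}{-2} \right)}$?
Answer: $15876$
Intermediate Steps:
$H{\left(r,A \right)} = - 6 r$ ($H{\left(r,A \right)} = - 7 r + r = - 6 r$)
$H^{2}{\left(-21,- \frac{24}{-2} \right)} = \left(\left(-6\right) \left(-21\right)\right)^{2} = 126^{2} = 15876$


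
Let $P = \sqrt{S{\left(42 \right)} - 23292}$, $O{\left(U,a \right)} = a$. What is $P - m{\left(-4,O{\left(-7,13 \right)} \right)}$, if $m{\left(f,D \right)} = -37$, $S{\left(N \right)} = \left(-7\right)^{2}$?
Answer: $37 + i \sqrt{23243} \approx 37.0 + 152.46 i$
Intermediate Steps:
$S{\left(N \right)} = 49$
$P = i \sqrt{23243}$ ($P = \sqrt{49 - 23292} = \sqrt{-23243} = i \sqrt{23243} \approx 152.46 i$)
$P - m{\left(-4,O{\left(-7,13 \right)} \right)} = i \sqrt{23243} - -37 = i \sqrt{23243} + 37 = 37 + i \sqrt{23243}$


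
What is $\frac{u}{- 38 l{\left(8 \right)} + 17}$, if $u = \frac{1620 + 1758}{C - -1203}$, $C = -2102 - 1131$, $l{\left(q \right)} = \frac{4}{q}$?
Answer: $\frac{1689}{2030} \approx 0.83202$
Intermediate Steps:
$C = -3233$
$u = - \frac{1689}{1015}$ ($u = \frac{1620 + 1758}{-3233 - -1203} = \frac{3378}{-3233 + \left(-105 + 1308\right)} = \frac{3378}{-3233 + 1203} = \frac{3378}{-2030} = 3378 \left(- \frac{1}{2030}\right) = - \frac{1689}{1015} \approx -1.664$)
$\frac{u}{- 38 l{\left(8 \right)} + 17} = - \frac{1689}{1015 \left(- 38 \cdot \frac{4}{8} + 17\right)} = - \frac{1689}{1015 \left(- 38 \cdot 4 \cdot \frac{1}{8} + 17\right)} = - \frac{1689}{1015 \left(\left(-38\right) \frac{1}{2} + 17\right)} = - \frac{1689}{1015 \left(-19 + 17\right)} = - \frac{1689}{1015 \left(-2\right)} = \left(- \frac{1689}{1015}\right) \left(- \frac{1}{2}\right) = \frac{1689}{2030}$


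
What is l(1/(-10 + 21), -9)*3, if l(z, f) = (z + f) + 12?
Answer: 102/11 ≈ 9.2727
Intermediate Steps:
l(z, f) = 12 + f + z (l(z, f) = (f + z) + 12 = 12 + f + z)
l(1/(-10 + 21), -9)*3 = (12 - 9 + 1/(-10 + 21))*3 = (12 - 9 + 1/11)*3 = (34/11)*3 = 102/11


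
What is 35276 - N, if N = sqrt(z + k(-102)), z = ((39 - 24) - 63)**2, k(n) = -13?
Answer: 35276 - sqrt(2291) ≈ 35228.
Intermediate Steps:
z = 2304 (z = (15 - 63)**2 = (-48)**2 = 2304)
N = sqrt(2291) (N = sqrt(2304 - 13) = sqrt(2291) ≈ 47.864)
35276 - N = 35276 - sqrt(2291)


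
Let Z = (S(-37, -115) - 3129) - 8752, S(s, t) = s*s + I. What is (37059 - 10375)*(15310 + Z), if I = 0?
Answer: 128029832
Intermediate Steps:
S(s, t) = s**2 (S(s, t) = s*s + 0 = s**2 + 0 = s**2)
Z = -10512 (Z = ((-37)**2 - 3129) - 8752 = (1369 - 3129) - 8752 = -1760 - 8752 = -10512)
(37059 - 10375)*(15310 + Z) = (37059 - 10375)*(15310 - 10512) = 26684*4798 = 128029832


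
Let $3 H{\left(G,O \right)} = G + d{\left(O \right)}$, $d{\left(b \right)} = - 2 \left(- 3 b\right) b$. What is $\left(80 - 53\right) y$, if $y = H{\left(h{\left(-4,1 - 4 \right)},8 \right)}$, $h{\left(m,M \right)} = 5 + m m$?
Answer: $3645$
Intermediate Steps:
$d{\left(b \right)} = 6 b^{2}$ ($d{\left(b \right)} = 6 b b = 6 b^{2}$)
$h{\left(m,M \right)} = 5 + m^{2}$
$H{\left(G,O \right)} = 2 O^{2} + \frac{G}{3}$ ($H{\left(G,O \right)} = \frac{G + 6 O^{2}}{3} = 2 O^{2} + \frac{G}{3}$)
$y = 135$ ($y = 2 \cdot 8^{2} + \frac{5 + \left(-4\right)^{2}}{3} = 2 \cdot 64 + \frac{5 + 16}{3} = 128 + \frac{1}{3} \cdot 21 = 128 + 7 = 135$)
$\left(80 - 53\right) y = \left(80 - 53\right) 135 = 27 \cdot 135 = 3645$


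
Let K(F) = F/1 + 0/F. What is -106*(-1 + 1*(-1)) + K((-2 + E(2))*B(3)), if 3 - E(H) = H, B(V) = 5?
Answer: 207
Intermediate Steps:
E(H) = 3 - H
K(F) = F (K(F) = F*1 + 0 = F + 0 = F)
-106*(-1 + 1*(-1)) + K((-2 + E(2))*B(3)) = -106*(-1 + 1*(-1)) + (-2 + (3 - 1*2))*5 = -106*(-1 - 1) + (-2 + (3 - 2))*5 = -106*(-2) + (-2 + 1)*5 = 212 - 1*5 = 212 - 5 = 207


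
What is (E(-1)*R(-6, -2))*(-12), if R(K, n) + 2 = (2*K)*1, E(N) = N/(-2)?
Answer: 84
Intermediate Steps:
E(N) = -N/2 (E(N) = N*(-½) = -N/2)
R(K, n) = -2 + 2*K (R(K, n) = -2 + (2*K)*1 = -2 + 2*K)
(E(-1)*R(-6, -2))*(-12) = ((-½*(-1))*(-2 + 2*(-6)))*(-12) = ((-2 - 12)/2)*(-12) = ((½)*(-14))*(-12) = -7*(-12) = 84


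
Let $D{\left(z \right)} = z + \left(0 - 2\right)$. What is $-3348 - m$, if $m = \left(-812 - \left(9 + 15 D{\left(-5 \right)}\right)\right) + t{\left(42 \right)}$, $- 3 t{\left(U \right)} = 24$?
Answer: $-2624$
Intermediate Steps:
$t{\left(U \right)} = -8$ ($t{\left(U \right)} = \left(- \frac{1}{3}\right) 24 = -8$)
$D{\left(z \right)} = -2 + z$ ($D{\left(z \right)} = z - 2 = -2 + z$)
$m = -724$ ($m = \left(-812 - \left(9 + 15 \left(-2 - 5\right)\right)\right) - 8 = \left(-812 - -96\right) - 8 = \left(-812 + \left(105 - 9\right)\right) - 8 = \left(-812 + 96\right) - 8 = -716 - 8 = -724$)
$-3348 - m = -3348 - -724 = -3348 + 724 = -2624$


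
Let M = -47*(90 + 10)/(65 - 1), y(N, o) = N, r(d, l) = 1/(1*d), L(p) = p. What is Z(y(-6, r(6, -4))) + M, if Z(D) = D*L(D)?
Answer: -599/16 ≈ -37.438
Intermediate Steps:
r(d, l) = 1/d
Z(D) = D² (Z(D) = D*D = D²)
M = -1175/16 (M = -4700/64 = -47*25/16 = -1175/16 ≈ -73.438)
Z(y(-6, r(6, -4))) + M = (-6)² - 1175/16 = 36 - 1175/16 = -599/16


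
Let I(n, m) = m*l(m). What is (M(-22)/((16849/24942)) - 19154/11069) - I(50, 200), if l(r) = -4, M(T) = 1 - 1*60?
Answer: 132589642172/186501581 ≈ 710.93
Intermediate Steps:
M(T) = -59 (M(T) = 1 - 60 = -59)
I(n, m) = -4*m (I(n, m) = m*(-4) = -4*m)
(M(-22)/((16849/24942)) - 19154/11069) - I(50, 200) = (-59/(16849/24942) - 19154/11069) - (-4)*200 = (-59/(16849*(1/24942)) - 19154*1/11069) - 1*(-800) = (-59/16849/24942 - 19154/11069) + 800 = (-59*24942/16849 - 19154/11069) + 800 = (-1471578/16849 - 19154/11069) + 800 = -16611622628/186501581 + 800 = 132589642172/186501581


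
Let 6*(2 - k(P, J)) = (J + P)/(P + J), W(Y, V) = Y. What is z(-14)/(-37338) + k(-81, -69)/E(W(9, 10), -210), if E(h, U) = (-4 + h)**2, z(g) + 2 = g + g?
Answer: 69203/933450 ≈ 0.074137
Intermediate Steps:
z(g) = -2 + 2*g (z(g) = -2 + (g + g) = -2 + 2*g)
k(P, J) = 11/6 (k(P, J) = 2 - (J + P)/(6*(P + J)) = 2 - (J + P)/(6*(J + P)) = 2 - 1/6*1 = 2 - 1/6 = 11/6)
z(-14)/(-37338) + k(-81, -69)/E(W(9, 10), -210) = (-2 + 2*(-14))/(-37338) + 11/(6*((-4 + 9)**2)) = (-2 - 28)*(-1/37338) + 11/(6*(5**2)) = -30*(-1/37338) + (11/6)/25 = 5/6223 + (11/6)*(1/25) = 5/6223 + 11/150 = 69203/933450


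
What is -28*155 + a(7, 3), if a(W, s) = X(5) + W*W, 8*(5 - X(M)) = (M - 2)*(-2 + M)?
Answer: -34297/8 ≈ -4287.1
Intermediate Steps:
X(M) = 5 - (-2 + M)**2/8 (X(M) = 5 - (M - 2)*(-2 + M)/8 = 5 - (-2 + M)*(-2 + M)/8 = 5 - (-2 + M)**2/8)
a(W, s) = 31/8 + W**2 (a(W, s) = (5 - (-2 + 5)**2/8) + W*W = (5 - 1/8*3**2) + W**2 = (5 - 1/8*9) + W**2 = (5 - 9/8) + W**2 = 31/8 + W**2)
-28*155 + a(7, 3) = -28*155 + (31/8 + 7**2) = -4340 + (31/8 + 49) = -4340 + 423/8 = -34297/8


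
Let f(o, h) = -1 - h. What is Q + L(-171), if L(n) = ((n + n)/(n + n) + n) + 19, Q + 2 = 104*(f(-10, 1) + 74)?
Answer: 7335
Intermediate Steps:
Q = 7486 (Q = -2 + 104*((-1 - 1*1) + 74) = -2 + 104*((-1 - 1) + 74) = -2 + 104*(-2 + 74) = -2 + 104*72 = -2 + 7488 = 7486)
L(n) = 20 + n (L(n) = ((2*n)/((2*n)) + n) + 19 = ((2*n)*(1/(2*n)) + n) + 19 = (1 + n) + 19 = 20 + n)
Q + L(-171) = 7486 + (20 - 171) = 7486 - 151 = 7335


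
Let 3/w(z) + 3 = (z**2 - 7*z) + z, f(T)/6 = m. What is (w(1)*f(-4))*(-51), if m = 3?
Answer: 1377/4 ≈ 344.25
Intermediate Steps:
f(T) = 18 (f(T) = 6*3 = 18)
w(z) = 3/(-3 + z**2 - 6*z) (w(z) = 3/(-3 + ((z**2 - 7*z) + z)) = 3/(-3 + (z**2 - 6*z)) = 3/(-3 + z**2 - 6*z))
(w(1)*f(-4))*(-51) = ((3/(-3 + 1**2 - 6*1))*18)*(-51) = ((3/(-3 + 1 - 6))*18)*(-51) = ((3/(-8))*18)*(-51) = ((3*(-1/8))*18)*(-51) = -3/8*18*(-51) = -27/4*(-51) = 1377/4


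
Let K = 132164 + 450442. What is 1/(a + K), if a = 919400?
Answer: 1/1502006 ≈ 6.6578e-7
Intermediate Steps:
K = 582606
1/(a + K) = 1/(919400 + 582606) = 1/1502006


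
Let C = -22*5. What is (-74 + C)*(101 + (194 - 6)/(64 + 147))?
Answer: -3955816/211 ≈ -18748.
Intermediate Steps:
C = -110
(-74 + C)*(101 + (194 - 6)/(64 + 147)) = (-74 - 110)*(101 + (194 - 6)/(64 + 147)) = -184*(101 + 188/211) = -184*21499/211 = -3955816/211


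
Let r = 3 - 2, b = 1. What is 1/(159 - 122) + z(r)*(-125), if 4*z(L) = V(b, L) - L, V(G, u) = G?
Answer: 1/37 ≈ 0.027027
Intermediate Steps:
r = 1
z(L) = ¼ - L/4 (z(L) = (1 - L)/4 = ¼ - L/4)
1/(159 - 122) + z(r)*(-125) = 1/(159 - 122) + (¼ - ¼*1)*(-125) = 1/37 + (¼ - ¼)*(-125) = 1/37 + 0*(-125) = 1/37 + 0 = 1/37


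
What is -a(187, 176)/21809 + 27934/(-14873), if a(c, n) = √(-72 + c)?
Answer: -27934/14873 - √115/21809 ≈ -1.8787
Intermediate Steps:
-a(187, 176)/21809 + 27934/(-14873) = -√(-72 + 187)/21809 + 27934/(-14873) = -√115*(1/21809) + 27934*(-1/14873) = -√115/21809 - 27934/14873 = -27934/14873 - √115/21809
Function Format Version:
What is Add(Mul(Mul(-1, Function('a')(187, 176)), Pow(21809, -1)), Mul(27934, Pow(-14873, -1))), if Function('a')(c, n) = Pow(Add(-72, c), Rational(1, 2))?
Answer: Add(Rational(-27934, 14873), Mul(Rational(-1, 21809), Pow(115, Rational(1, 2)))) ≈ -1.8787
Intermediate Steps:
Add(Mul(Mul(-1, Function('a')(187, 176)), Pow(21809, -1)), Mul(27934, Pow(-14873, -1))) = Add(Mul(Mul(-1, Pow(Add(-72, 187), Rational(1, 2))), Pow(21809, -1)), Mul(27934, Pow(-14873, -1))) = Add(Mul(Mul(-1, Pow(115, Rational(1, 2))), Rational(1, 21809)), Mul(27934, Rational(-1, 14873))) = Add(Mul(Rational(-1, 21809), Pow(115, Rational(1, 2))), Rational(-27934, 14873)) = Add(Rational(-27934, 14873), Mul(Rational(-1, 21809), Pow(115, Rational(1, 2))))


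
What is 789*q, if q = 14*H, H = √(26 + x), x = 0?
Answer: 11046*√26 ≈ 56324.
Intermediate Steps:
H = √26 (H = √(26 + 0) = √26 ≈ 5.0990)
q = 14*√26 ≈ 71.386
789*q = 789*(14*√26) = 11046*√26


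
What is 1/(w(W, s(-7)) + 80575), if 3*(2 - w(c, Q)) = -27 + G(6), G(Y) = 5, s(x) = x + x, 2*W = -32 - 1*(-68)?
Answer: 3/241753 ≈ 1.2409e-5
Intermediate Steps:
W = 18 (W = (-32 - 1*(-68))/2 = (-32 + 68)/2 = (½)*36 = 18)
s(x) = 2*x
w(c, Q) = 28/3 (w(c, Q) = 2 - (-27 + 5)/3 = 2 - ⅓*(-22) = 2 + 22/3 = 28/3)
1/(w(W, s(-7)) + 80575) = 1/(28/3 + 80575) = 1/(241753/3) = 3/241753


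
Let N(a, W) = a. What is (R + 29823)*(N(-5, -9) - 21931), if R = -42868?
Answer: 286155120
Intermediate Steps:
(R + 29823)*(N(-5, -9) - 21931) = (-42868 + 29823)*(-5 - 21931) = -13045*(-21936) = 286155120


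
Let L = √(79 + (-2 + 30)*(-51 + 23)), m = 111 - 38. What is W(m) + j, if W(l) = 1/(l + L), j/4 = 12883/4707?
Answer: 311287699/28402038 - I*√705/6034 ≈ 10.96 - 0.0044004*I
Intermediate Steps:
m = 73
j = 51532/4707 (j = 4*(12883/4707) = 51532/4707 ≈ 10.948)
L = I*√705 (L = √(79 + 28*(-28)) = √(79 - 784) = √(-705) = I*√705 ≈ 26.552*I)
W(l) = 1/(l + I*√705)
W(m) + j = 1/(73 + I*√705) + 51532/4707 = 51532/4707 + 1/(73 + I*√705)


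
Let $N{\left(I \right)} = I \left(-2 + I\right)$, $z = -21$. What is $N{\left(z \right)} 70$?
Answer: $33810$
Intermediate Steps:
$N{\left(z \right)} 70 = - 21 \left(-2 - 21\right) 70 = \left(-21\right) \left(-23\right) 70 = 483 \cdot 70 = 33810$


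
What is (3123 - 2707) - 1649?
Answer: -1233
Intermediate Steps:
(3123 - 2707) - 1649 = 416 - 1649 = -1233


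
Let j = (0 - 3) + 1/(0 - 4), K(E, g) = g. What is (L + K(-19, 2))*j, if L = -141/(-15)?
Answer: -741/20 ≈ -37.050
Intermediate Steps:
L = 47/5 (L = -141*(-1/15) = 47/5 ≈ 9.4000)
j = -13/4 (j = -3 + 1/(-4) = -3 - 1/4 = -13/4 ≈ -3.2500)
(L + K(-19, 2))*j = (47/5 + 2)*(-13/4) = (57/5)*(-13/4) = -741/20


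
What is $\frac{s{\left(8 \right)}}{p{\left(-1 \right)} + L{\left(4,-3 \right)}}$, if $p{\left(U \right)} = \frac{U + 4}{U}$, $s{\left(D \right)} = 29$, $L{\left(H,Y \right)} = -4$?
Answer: $- \frac{29}{7} \approx -4.1429$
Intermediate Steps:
$p{\left(U \right)} = \frac{4 + U}{U}$
$\frac{s{\left(8 \right)}}{p{\left(-1 \right)} + L{\left(4,-3 \right)}} = \frac{29}{\frac{4 - 1}{-1} - 4} = \frac{29}{\left(-1\right) 3 - 4} = \frac{29}{-3 - 4} = \frac{29}{-7} = 29 \left(- \frac{1}{7}\right) = - \frac{29}{7}$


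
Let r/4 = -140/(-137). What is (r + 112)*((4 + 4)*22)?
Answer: 2799104/137 ≈ 20431.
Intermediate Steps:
r = 560/137 (r = 4*(-140/(-137)) = 4*(-140*(-1/137)) = 4*(140/137) = 560/137 ≈ 4.0876)
(r + 112)*((4 + 4)*22) = (560/137 + 112)*((4 + 4)*22) = 15904*(8*22)/137 = (15904/137)*176 = 2799104/137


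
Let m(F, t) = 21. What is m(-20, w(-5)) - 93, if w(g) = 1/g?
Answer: -72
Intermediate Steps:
w(g) = 1/g
m(-20, w(-5)) - 93 = 21 - 93 = -72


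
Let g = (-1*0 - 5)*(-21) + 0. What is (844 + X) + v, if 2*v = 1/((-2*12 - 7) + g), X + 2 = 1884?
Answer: 403449/148 ≈ 2726.0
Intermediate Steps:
X = 1882 (X = -2 + 1884 = 1882)
g = 105 (g = (0 - 5)*(-21) + 0 = -5*(-21) + 0 = 105 + 0 = 105)
v = 1/148 (v = 1/(2*((-2*12 - 7) + 105)) = 1/(2*((-24 - 7) + 105)) = 1/(2*(-31 + 105)) = (½)/74 = (½)*(1/74) = 1/148 ≈ 0.0067568)
(844 + X) + v = (844 + 1882) + 1/148 = 2726 + 1/148 = 403449/148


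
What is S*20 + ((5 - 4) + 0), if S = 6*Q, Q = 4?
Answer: 481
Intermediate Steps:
S = 24 (S = 6*4 = 24)
S*20 + ((5 - 4) + 0) = 24*20 + ((5 - 4) + 0) = 480 + (1 + 0) = 480 + 1 = 481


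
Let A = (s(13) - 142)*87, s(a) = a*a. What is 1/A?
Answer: 1/2349 ≈ 0.00042571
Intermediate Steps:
s(a) = a**2
A = 2349 (A = (13**2 - 142)*87 = (169 - 142)*87 = 27*87 = 2349)
1/A = 1/2349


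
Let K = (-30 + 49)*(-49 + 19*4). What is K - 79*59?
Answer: -4148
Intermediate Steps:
K = 513 (K = 19*(-49 + 76) = 19*27 = 513)
K - 79*59 = 513 - 79*59 = 513 - 4661 = -4148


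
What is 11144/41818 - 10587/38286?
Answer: -382571/38120094 ≈ -0.010036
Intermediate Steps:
11144/41818 - 10587/38286 = 11144*(1/41818) - 10587*1/38286 = 796/2987 - 3529/12762 = -382571/38120094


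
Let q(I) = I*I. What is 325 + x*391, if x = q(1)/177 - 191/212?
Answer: -940345/37524 ≈ -25.060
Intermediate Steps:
q(I) = I**2
x = -33595/37524 (x = 1**2/177 - 191/212 = 1*(1/177) - 191*1/212 = 1/177 - 191/212 = -33595/37524 ≈ -0.89529)
325 + x*391 = 325 - 33595/37524*391 = 325 - 13135645/37524 = -940345/37524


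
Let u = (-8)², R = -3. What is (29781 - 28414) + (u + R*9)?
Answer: 1404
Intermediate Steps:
u = 64
(29781 - 28414) + (u + R*9) = (29781 - 28414) + (64 - 3*9) = 1367 + (64 - 27) = 1367 + 37 = 1404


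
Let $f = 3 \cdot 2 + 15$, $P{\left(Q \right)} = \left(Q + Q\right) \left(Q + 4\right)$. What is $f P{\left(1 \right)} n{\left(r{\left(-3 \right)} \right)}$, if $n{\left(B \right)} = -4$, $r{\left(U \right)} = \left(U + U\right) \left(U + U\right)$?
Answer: $-840$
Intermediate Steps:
$r{\left(U \right)} = 4 U^{2}$ ($r{\left(U \right)} = 2 U 2 U = 4 U^{2}$)
$P{\left(Q \right)} = 2 Q \left(4 + Q\right)$
$f = 21$ ($f = 6 + 15 = 21$)
$f P{\left(1 \right)} n{\left(r{\left(-3 \right)} \right)} = 21 \cdot 2 \cdot 1 \left(4 + 1\right) \left(-4\right) = 21 \cdot 2 \cdot 1 \cdot 5 \left(-4\right) = 21 \cdot 10 \left(-4\right) = 210 \left(-4\right) = -840$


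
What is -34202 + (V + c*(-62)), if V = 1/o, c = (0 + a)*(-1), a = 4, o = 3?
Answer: -101861/3 ≈ -33954.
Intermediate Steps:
c = -4 (c = (0 + 4)*(-1) = 4*(-1) = -4)
V = ⅓ (V = 1/3 = ⅓ ≈ 0.33333)
-34202 + (V + c*(-62)) = -34202 + (⅓ - 4*(-62)) = -34202 + (⅓ + 248) = -34202 + 745/3 = -101861/3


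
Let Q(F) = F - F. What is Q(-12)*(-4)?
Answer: 0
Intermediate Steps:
Q(F) = 0
Q(-12)*(-4) = 0*(-4) = 0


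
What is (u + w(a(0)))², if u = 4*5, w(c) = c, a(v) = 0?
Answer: 400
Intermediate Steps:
u = 20
(u + w(a(0)))² = (20 + 0)² = 20² = 400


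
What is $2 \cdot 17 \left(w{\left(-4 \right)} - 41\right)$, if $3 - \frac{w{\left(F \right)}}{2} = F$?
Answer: $-918$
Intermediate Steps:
$w{\left(F \right)} = 6 - 2 F$
$2 \cdot 17 \left(w{\left(-4 \right)} - 41\right) = 2 \cdot 17 \left(\left(6 - -8\right) - 41\right) = 34 \left(\left(6 + 8\right) - 41\right) = 34 \left(14 - 41\right) = 34 \left(-27\right) = -918$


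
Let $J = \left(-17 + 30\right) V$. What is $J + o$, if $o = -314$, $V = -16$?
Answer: $-522$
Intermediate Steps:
$J = -208$ ($J = \left(-17 + 30\right) \left(-16\right) = 13 \left(-16\right) = -208$)
$J + o = -208 - 314 = -522$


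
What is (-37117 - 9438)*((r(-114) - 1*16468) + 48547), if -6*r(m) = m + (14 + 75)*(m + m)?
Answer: -1651771400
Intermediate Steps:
r(m) = -179*m/6 (r(m) = -(m + (14 + 75)*(m + m))/6 = -(m + 89*(2*m))/6 = -(m + 178*m)/6 = -179*m/6)
(-37117 - 9438)*((r(-114) - 1*16468) + 48547) = (-37117 - 9438)*((-179/6*(-114) - 1*16468) + 48547) = -46555*((3401 - 16468) + 48547) = -46555*(-13067 + 48547) = -46555*35480 = -1651771400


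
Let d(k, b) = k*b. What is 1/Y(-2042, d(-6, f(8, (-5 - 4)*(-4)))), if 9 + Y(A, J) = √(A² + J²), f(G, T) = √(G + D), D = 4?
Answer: 9/4170115 + 2*√1042549/4170115 ≈ 0.00049186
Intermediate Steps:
f(G, T) = √(4 + G) (f(G, T) = √(G + 4) = √(4 + G))
d(k, b) = b*k
Y(A, J) = -9 + √(A² + J²)
1/Y(-2042, d(-6, f(8, (-5 - 4)*(-4)))) = 1/(-9 + √((-2042)² + (√(4 + 8)*(-6))²)) = 1/(-9 + √(4169764 + (√12*(-6))²)) = 1/(-9 + √(4169764 + ((2*√3)*(-6))²)) = 1/(-9 + √(4169764 + (-12*√3)²)) = 1/(-9 + √(4169764 + 432)) = 1/(-9 + √4170196) = 1/(-9 + 2*√1042549)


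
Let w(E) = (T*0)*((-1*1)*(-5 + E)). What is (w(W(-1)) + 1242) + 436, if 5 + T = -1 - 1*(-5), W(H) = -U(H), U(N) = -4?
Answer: 1678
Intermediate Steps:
W(H) = 4 (W(H) = -1*(-4) = 4)
T = -1 (T = -5 + (-1 - 1*(-5)) = -5 + (-1 + 5) = -5 + 4 = -1)
w(E) = 0 (w(E) = (-1*0)*((-1*1)*(-5 + E)) = 0*(-(-5 + E)) = 0*(5 - E) = 0)
(w(W(-1)) + 1242) + 436 = (0 + 1242) + 436 = 1242 + 436 = 1678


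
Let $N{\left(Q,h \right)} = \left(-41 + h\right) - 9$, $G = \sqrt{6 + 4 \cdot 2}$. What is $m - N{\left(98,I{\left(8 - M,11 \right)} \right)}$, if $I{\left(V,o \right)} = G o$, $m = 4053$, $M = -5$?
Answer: $4103 - 11 \sqrt{14} \approx 4061.8$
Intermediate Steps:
$G = \sqrt{14}$ ($G = \sqrt{6 + 8} = \sqrt{14} \approx 3.7417$)
$I{\left(V,o \right)} = o \sqrt{14}$ ($I{\left(V,o \right)} = \sqrt{14} o = o \sqrt{14}$)
$N{\left(Q,h \right)} = -50 + h$
$m - N{\left(98,I{\left(8 - M,11 \right)} \right)} = 4053 - \left(-50 + 11 \sqrt{14}\right) = 4053 + \left(50 - 11 \sqrt{14}\right) = 4103 - 11 \sqrt{14}$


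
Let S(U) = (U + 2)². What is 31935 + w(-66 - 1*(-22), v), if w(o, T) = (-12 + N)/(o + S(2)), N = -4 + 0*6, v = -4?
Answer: 223549/7 ≈ 31936.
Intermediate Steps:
S(U) = (2 + U)²
N = -4 (N = -4 + 0 = -4)
w(o, T) = -16/(16 + o) (w(o, T) = (-12 - 4)/(o + (2 + 2)²) = -16/(o + 4²) = -16/(o + 16) = -16/(16 + o))
31935 + w(-66 - 1*(-22), v) = 31935 - 16/(16 + (-66 - 1*(-22))) = 31935 - 16/(16 + (-66 + 22)) = 31935 - 16/(16 - 44) = 31935 - 16/(-28) = 31935 - 16*(-1/28) = 31935 + 4/7 = 223549/7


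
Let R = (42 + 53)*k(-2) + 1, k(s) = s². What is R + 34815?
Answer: 35196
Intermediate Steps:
R = 381 (R = (42 + 53)*(-2)² + 1 = 95*4 + 1 = 380 + 1 = 381)
R + 34815 = 381 + 34815 = 35196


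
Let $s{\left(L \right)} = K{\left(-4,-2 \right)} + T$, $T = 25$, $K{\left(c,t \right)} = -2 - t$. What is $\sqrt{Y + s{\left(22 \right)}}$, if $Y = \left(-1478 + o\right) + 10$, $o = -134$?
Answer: $i \sqrt{1577} \approx 39.711 i$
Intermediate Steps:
$s{\left(L \right)} = 25$ ($s{\left(L \right)} = \left(-2 - -2\right) + 25 = \left(-2 + 2\right) + 25 = 0 + 25 = 25$)
$Y = -1602$ ($Y = \left(-1478 - 134\right) + 10 = -1612 + 10 = -1602$)
$\sqrt{Y + s{\left(22 \right)}} = \sqrt{-1602 + 25} = \sqrt{-1577} = i \sqrt{1577}$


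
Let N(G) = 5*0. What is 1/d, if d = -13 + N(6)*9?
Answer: -1/13 ≈ -0.076923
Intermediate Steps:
N(G) = 0
d = -13 (d = -13 + 0*9 = -13 + 0 = -13)
1/d = 1/(-13) = -1/13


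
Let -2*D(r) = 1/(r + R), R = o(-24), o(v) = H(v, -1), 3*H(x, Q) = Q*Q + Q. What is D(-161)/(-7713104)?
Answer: -1/2483619488 ≈ -4.0264e-10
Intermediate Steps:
H(x, Q) = Q/3 + Q²/3 (H(x, Q) = (Q*Q + Q)/3 = (Q² + Q)/3 = (Q + Q²)/3 = Q/3 + Q²/3)
o(v) = 0 (o(v) = (⅓)*(-1)*(1 - 1) = (⅓)*(-1)*0 = 0)
R = 0
D(r) = -1/(2*r) (D(r) = -1/(2*(r + 0)) = -1/(2*r))
D(-161)/(-7713104) = -½/(-161)/(-7713104) = -½*(-1/161)*(-1/7713104) = (1/322)*(-1/7713104) = -1/2483619488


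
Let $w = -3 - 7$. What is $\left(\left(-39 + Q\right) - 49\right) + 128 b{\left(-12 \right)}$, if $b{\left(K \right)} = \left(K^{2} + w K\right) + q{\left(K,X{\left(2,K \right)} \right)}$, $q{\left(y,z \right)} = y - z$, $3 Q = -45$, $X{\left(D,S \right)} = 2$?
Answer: $31897$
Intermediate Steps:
$Q = -15$ ($Q = \frac{1}{3} \left(-45\right) = -15$)
$w = -10$ ($w = -3 - 7 = -10$)
$b{\left(K \right)} = -2 + K^{2} - 9 K$ ($b{\left(K \right)} = \left(K^{2} - 10 K\right) + \left(K - 2\right) = \left(K^{2} - 10 K\right) + \left(-2 + K\right) = -2 + K^{2} - 9 K$)
$\left(\left(-39 + Q\right) - 49\right) + 128 b{\left(-12 \right)} = \left(\left(-39 - 15\right) - 49\right) + 128 \left(-2 + \left(-12\right)^{2} - -108\right) = \left(-54 - 49\right) + 128 \left(-2 + 144 + 108\right) = -103 + 128 \cdot 250 = -103 + 32000 = 31897$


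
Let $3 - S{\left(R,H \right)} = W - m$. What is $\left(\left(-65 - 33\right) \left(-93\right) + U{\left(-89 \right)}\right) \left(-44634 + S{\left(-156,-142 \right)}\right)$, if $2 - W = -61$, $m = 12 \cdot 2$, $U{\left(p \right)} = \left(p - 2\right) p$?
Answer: $-768904710$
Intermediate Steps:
$U{\left(p \right)} = p \left(-2 + p\right)$ ($U{\left(p \right)} = \left(-2 + p\right) p = p \left(-2 + p\right)$)
$m = 24$
$W = 63$ ($W = 2 - -61 = 2 + 61 = 63$)
$S{\left(R,H \right)} = -36$ ($S{\left(R,H \right)} = 3 - \left(63 - 24\right) = 3 - 39 = -36$)
$\left(\left(-65 - 33\right) \left(-93\right) + U{\left(-89 \right)}\right) \left(-44634 + S{\left(-156,-142 \right)}\right) = \left(\left(-65 - 33\right) \left(-93\right) - 89 \left(-2 - 89\right)\right) \left(-44634 - 36\right) = \left(\left(-98\right) \left(-93\right) - -8099\right) \left(-44670\right) = \left(9114 + 8099\right) \left(-44670\right) = 17213 \left(-44670\right) = -768904710$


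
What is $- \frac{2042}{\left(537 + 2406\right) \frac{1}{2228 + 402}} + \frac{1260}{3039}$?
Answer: $- \frac{5439039920}{2981259} \approx -1824.4$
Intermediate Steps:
$- \frac{2042}{\left(537 + 2406\right) \frac{1}{2228 + 402}} + \frac{1260}{3039} = - \frac{2042}{2943 \cdot \frac{1}{2630}} + 1260 \cdot \frac{1}{3039} = - \frac{2042}{2943 \cdot \frac{1}{2630}} + \frac{420}{1013} = - \frac{2042}{\frac{2943}{2630}} + \frac{420}{1013} = \left(-2042\right) \frac{2630}{2943} + \frac{420}{1013} = - \frac{5370460}{2943} + \frac{420}{1013} = - \frac{5439039920}{2981259}$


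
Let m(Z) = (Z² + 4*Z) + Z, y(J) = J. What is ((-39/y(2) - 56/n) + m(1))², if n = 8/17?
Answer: 70225/4 ≈ 17556.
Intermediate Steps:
n = 8/17 (n = 8*(1/17) = 8/17 ≈ 0.47059)
m(Z) = Z² + 5*Z
((-39/y(2) - 56/n) + m(1))² = ((-39/2 - 56/8/17) + 1*(5 + 1))² = ((-39*½ - 56*17/8) + 1*6)² = ((-39/2 - 119) + 6)² = (-277/2 + 6)² = (-265/2)² = 70225/4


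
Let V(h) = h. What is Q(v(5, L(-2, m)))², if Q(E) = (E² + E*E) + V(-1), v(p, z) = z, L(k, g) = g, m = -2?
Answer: 49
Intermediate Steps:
Q(E) = -1 + 2*E² (Q(E) = (E² + E*E) - 1 = (E² + E²) - 1 = 2*E² - 1 = -1 + 2*E²)
Q(v(5, L(-2, m)))² = (-1 + 2*(-2)²)² = (-1 + 2*4)² = (-1 + 8)² = 7² = 49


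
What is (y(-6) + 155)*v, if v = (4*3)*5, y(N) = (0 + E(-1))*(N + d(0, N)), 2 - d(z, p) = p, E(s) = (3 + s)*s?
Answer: 9060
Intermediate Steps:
E(s) = s*(3 + s)
d(z, p) = 2 - p
y(N) = -4 (y(N) = (0 - (3 - 1))*(N + (2 - N)) = (0 - 1*2)*2 = (0 - 2)*2 = -2*2 = -4)
v = 60 (v = 12*5 = 60)
(y(-6) + 155)*v = (-4 + 155)*60 = 151*60 = 9060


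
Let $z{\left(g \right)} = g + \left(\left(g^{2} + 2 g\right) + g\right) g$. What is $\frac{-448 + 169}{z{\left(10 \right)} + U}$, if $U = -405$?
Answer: $- \frac{279}{905} \approx -0.30829$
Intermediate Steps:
$z{\left(g \right)} = g + g \left(g^{2} + 3 g\right)$ ($z{\left(g \right)} = g + \left(g^{2} + 3 g\right) g = g + g \left(g^{2} + 3 g\right)$)
$\frac{-448 + 169}{z{\left(10 \right)} + U} = \frac{-448 + 169}{10 \left(1 + 10^{2} + 3 \cdot 10\right) - 405} = - \frac{279}{10 \left(1 + 100 + 30\right) - 405} = - \frac{279}{10 \cdot 131 - 405} = - \frac{279}{1310 - 405} = - \frac{279}{905}$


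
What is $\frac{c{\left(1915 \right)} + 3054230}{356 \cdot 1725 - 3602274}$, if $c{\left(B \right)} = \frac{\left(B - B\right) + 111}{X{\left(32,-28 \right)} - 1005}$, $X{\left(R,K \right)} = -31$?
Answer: $- \frac{85518437}{83668872} \approx -1.0221$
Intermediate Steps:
$c{\left(B \right)} = - \frac{3}{28}$ ($c{\left(B \right)} = \frac{\left(B - B\right) + 111}{-31 - 1005} = \frac{0 + 111}{-1036} = 111 \left(- \frac{1}{1036}\right) = - \frac{3}{28}$)
$\frac{c{\left(1915 \right)} + 3054230}{356 \cdot 1725 - 3602274} = \frac{- \frac{3}{28} + 3054230}{356 \cdot 1725 - 3602274} = \frac{85518437}{28 \left(614100 - 3602274\right)} = \frac{85518437}{28 \left(-2988174\right)} = \frac{85518437}{28} \left(- \frac{1}{2988174}\right) = - \frac{85518437}{83668872}$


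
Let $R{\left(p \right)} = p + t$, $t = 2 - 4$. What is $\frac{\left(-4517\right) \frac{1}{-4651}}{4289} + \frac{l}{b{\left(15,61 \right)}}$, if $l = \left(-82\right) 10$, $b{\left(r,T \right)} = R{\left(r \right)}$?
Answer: $- \frac{16357415259}{259325807} \approx -63.077$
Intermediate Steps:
$t = -2$
$R{\left(p \right)} = -2 + p$ ($R{\left(p \right)} = p - 2 = -2 + p$)
$b{\left(r,T \right)} = -2 + r$
$l = -820$
$\frac{\left(-4517\right) \frac{1}{-4651}}{4289} + \frac{l}{b{\left(15,61 \right)}} = \frac{\left(-4517\right) \frac{1}{-4651}}{4289} - \frac{820}{-2 + 15} = \left(-4517\right) \left(- \frac{1}{4651}\right) \frac{1}{4289} - \frac{820}{13} = \frac{4517}{4651} \cdot \frac{1}{4289} - \frac{820}{13} = \frac{4517}{19948139} - \frac{820}{13} = - \frac{16357415259}{259325807}$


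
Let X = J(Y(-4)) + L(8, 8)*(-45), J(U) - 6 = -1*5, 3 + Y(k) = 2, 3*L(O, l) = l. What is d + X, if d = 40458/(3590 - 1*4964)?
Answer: -33994/229 ≈ -148.45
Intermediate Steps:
L(O, l) = l/3
Y(k) = -1 (Y(k) = -3 + 2 = -1)
J(U) = 1 (J(U) = 6 - 1*5 = 6 - 5 = 1)
d = -6743/229 (d = 40458/(3590 - 4964) = 40458/(-1374) = 40458*(-1/1374) = -6743/229 ≈ -29.445)
X = -119 (X = 1 + ((⅓)*8)*(-45) = 1 + (8/3)*(-45) = 1 - 120 = -119)
d + X = -6743/229 - 119 = -33994/229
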